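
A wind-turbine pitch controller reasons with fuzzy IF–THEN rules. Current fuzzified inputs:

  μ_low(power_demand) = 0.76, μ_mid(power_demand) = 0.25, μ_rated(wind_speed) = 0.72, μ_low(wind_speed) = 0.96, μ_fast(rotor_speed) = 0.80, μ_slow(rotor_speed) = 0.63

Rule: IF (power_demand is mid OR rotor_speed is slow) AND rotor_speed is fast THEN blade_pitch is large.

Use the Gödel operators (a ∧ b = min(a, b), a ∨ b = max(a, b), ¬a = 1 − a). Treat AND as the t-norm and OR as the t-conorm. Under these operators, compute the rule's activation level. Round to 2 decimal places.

firing strength: (mid=0.25 OR slow=0.63) = 0.63; AND[min(a, b)] with fast=0.80 → w = 0.63

0.63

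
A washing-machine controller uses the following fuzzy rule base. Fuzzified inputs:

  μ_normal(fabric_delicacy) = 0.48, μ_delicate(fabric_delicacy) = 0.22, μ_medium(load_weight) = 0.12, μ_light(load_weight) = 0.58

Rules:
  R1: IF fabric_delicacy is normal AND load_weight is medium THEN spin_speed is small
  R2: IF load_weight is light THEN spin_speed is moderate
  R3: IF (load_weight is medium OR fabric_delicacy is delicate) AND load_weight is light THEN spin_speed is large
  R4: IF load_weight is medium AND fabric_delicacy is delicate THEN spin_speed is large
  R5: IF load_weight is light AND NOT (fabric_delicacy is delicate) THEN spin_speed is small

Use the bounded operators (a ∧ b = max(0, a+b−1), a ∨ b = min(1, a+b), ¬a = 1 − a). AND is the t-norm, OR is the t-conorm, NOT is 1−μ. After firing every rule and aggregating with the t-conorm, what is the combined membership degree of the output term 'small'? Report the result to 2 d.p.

R1: normal=0.48, medium=0.12; AND[max(0, a+b−1)] → w = 0.00
R2: light=0.58 → w = 0.58
R3: (medium=0.12 OR delicate=0.22) = 0.34; AND[max(0, a+b−1)] with light=0.58 → w = 0.00
R4: medium=0.12, delicate=0.22; AND[max(0, a+b−1)] → w = 0.00
R5: light=0.58, ¬delicate=1−0.22=0.78; AND[max(0, a+b−1)] → w = 0.36
Rules with consequent 'small': {R1, R5} → strengths 0.00, 0.36
Aggregate via t-conorm [min(1, a+b)]: 0.36

0.36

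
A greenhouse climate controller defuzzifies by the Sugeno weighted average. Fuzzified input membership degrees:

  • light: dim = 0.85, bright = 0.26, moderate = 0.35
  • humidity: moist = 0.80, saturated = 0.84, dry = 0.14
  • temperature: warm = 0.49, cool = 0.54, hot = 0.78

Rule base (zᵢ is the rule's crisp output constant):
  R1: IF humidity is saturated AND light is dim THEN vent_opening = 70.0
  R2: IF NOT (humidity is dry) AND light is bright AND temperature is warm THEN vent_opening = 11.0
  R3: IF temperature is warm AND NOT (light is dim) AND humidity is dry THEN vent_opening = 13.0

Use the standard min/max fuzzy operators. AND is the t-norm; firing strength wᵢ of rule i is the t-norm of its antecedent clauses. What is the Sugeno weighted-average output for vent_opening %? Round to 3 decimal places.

51.194

R1 (z=70.0): saturated=0.84, dim=0.85; AND[min(a, b)] → w = 0.84
R2 (z=11.0): ¬dry=1−0.14=0.86, bright=0.26, warm=0.49; AND[min(a, b)] → w = 0.26
R3 (z=13.0): warm=0.49, ¬dim=1−0.85=0.15, dry=0.14; AND[min(a, b)] → w = 0.14
Weighted average = (0.84·70.0 + 0.26·11.0 + 0.14·13.0) / (0.84 + 0.26 + 0.14)
  = 63.4800 / 1.2400 = 51.194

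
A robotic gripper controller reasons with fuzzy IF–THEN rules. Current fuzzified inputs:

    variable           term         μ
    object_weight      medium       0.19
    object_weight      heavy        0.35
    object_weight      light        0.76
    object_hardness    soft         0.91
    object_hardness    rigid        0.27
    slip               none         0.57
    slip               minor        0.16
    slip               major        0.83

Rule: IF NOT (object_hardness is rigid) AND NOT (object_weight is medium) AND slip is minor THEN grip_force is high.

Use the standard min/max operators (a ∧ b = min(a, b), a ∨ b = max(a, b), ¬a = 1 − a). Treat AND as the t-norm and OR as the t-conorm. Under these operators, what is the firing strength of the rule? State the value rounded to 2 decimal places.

0.16

firing strength: ¬rigid=1−0.27=0.73, ¬medium=1−0.19=0.81, minor=0.16; AND[min(a, b)] → w = 0.16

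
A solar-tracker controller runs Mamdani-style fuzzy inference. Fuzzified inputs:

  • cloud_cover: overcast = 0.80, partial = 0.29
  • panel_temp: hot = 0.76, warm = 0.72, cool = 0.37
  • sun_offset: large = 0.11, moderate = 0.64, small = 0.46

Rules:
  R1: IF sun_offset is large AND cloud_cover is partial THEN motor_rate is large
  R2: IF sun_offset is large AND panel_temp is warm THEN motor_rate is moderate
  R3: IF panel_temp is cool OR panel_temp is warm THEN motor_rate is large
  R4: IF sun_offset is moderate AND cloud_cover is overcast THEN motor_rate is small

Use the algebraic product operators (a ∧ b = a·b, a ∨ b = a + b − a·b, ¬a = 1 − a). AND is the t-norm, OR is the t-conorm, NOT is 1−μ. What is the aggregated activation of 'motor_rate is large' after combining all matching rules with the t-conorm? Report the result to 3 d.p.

R1: large=0.11, partial=0.29; AND[a·b] → w = 0.0319
R2: large=0.11, warm=0.72; AND[a·b] → w = 0.0792
R3: cool=0.37, warm=0.72; OR[a + b − a·b] → w = 0.8236
R4: moderate=0.64, overcast=0.80; AND[a·b] → w = 0.5120
Rules with consequent 'large': {R1, R3} → strengths 0.0319, 0.8236
Aggregate via t-conorm [a + b − a·b]: 0.8292

0.829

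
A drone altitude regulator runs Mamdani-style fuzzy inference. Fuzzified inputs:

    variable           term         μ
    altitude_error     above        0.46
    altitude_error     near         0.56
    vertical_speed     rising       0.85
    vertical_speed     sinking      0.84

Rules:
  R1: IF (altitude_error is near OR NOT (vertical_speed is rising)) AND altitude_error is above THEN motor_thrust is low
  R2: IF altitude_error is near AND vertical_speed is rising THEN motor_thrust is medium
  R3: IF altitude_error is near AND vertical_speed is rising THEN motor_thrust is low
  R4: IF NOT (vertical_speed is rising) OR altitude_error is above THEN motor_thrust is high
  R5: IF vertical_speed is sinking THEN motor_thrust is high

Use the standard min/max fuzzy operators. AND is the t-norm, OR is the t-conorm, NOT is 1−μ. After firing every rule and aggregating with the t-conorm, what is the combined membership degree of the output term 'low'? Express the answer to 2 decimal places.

0.56

R1: (near=0.56 OR ¬rising=1−0.85=0.15) = 0.56; AND[min(a, b)] with above=0.46 → w = 0.46
R2: near=0.56, rising=0.85; AND[min(a, b)] → w = 0.56
R3: near=0.56, rising=0.85; AND[min(a, b)] → w = 0.56
R4: ¬rising=1−0.85=0.15, above=0.46; OR[max(a, b)] → w = 0.46
R5: sinking=0.84 → w = 0.84
Rules with consequent 'low': {R1, R3} → strengths 0.46, 0.56
Aggregate via t-conorm [max(a, b)]: 0.56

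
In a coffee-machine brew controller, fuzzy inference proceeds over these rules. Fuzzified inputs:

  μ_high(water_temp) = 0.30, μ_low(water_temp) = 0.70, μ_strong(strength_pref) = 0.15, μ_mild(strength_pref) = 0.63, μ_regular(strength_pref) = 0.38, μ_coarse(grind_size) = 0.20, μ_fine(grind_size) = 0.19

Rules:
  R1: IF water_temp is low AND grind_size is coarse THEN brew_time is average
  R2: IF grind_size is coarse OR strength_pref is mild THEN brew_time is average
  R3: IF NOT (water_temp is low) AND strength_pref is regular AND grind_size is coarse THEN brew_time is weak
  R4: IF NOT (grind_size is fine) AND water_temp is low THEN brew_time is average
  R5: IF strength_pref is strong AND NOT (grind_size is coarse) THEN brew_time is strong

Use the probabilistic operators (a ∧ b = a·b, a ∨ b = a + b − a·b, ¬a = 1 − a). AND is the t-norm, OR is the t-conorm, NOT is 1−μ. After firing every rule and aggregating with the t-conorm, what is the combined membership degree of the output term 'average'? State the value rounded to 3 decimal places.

0.890

R1: low=0.70, coarse=0.20; AND[a·b] → w = 0.1400
R2: coarse=0.20, mild=0.63; OR[a + b − a·b] → w = 0.7040
R3: ¬low=1−0.70=0.30, regular=0.38, coarse=0.20; AND[a·b] → w = 0.0228
R4: ¬fine=1−0.19=0.81, low=0.70; AND[a·b] → w = 0.5670
R5: strong=0.15, ¬coarse=1−0.20=0.80; AND[a·b] → w = 0.1200
Rules with consequent 'average': {R1, R2, R4} → strengths 0.1400, 0.7040, 0.5670
Aggregate via t-conorm [a + b − a·b]: 0.8898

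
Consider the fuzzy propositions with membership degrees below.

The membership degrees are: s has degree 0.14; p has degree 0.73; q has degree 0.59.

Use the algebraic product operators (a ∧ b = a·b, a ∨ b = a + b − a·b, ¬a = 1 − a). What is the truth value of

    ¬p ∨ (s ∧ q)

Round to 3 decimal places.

¬p = 1 − 0.7300 = 0.2700
s ∧ q = a·b on (0.1400, 0.5900) = 0.0826
¬p ∨ (s ∧ q) = a + b − a·b on (0.2700, 0.0826) = 0.3303

0.330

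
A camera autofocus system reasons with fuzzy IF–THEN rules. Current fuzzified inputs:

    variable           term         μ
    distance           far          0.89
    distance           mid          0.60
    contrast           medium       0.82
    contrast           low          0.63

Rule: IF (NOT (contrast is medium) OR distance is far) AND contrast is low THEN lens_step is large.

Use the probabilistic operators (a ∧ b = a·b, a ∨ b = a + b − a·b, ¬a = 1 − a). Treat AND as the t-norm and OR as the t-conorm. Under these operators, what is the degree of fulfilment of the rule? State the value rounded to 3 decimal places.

0.573

firing strength: (¬medium=1−0.82=0.18 OR far=0.89) = 0.9098; AND[a·b] with low=0.63 → w = 0.5732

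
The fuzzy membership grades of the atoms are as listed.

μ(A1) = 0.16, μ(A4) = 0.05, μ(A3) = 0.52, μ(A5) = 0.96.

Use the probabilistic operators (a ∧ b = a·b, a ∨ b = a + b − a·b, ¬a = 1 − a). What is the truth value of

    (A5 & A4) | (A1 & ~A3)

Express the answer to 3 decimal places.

A5 & A4 = a·b on (0.9600, 0.0500) = 0.0480
~A3 = 1 − 0.5200 = 0.4800
A1 & ~A3 = a·b on (0.1600, 0.4800) = 0.0768
(A5 & A4) | (A1 & ~A3) = a + b − a·b on (0.0480, 0.0768) = 0.1211

0.121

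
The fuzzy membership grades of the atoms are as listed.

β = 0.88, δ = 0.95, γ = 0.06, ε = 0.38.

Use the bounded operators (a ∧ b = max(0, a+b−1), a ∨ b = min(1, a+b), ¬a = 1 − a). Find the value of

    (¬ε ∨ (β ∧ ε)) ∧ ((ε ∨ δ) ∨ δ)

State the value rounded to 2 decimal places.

¬ε = 1 − 0.38 = 0.62
β ∧ ε = max(0, a+b−1) on (0.88, 0.38) = 0.26
¬ε ∨ (β ∧ ε) = min(1, a+b) on (0.62, 0.26) = 0.88
ε ∨ δ = min(1, a+b) on (0.38, 0.95) = 1.00
(ε ∨ δ) ∨ δ = min(1, a+b) on (1.00, 0.95) = 1.00
(¬ε ∨ (β ∧ ε)) ∧ ((ε ∨ δ) ∨ δ) = max(0, a+b−1) on (0.88, 1.00) = 0.88

0.88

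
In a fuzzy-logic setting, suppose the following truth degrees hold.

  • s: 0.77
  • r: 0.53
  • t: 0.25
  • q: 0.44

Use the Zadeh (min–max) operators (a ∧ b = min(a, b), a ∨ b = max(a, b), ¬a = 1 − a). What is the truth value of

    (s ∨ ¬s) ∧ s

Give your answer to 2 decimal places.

¬s = 1 − 0.77 = 0.23
s ∨ ¬s = max(a, b) on (0.77, 0.23) = 0.77
(s ∨ ¬s) ∧ s = min(a, b) on (0.77, 0.77) = 0.77

0.77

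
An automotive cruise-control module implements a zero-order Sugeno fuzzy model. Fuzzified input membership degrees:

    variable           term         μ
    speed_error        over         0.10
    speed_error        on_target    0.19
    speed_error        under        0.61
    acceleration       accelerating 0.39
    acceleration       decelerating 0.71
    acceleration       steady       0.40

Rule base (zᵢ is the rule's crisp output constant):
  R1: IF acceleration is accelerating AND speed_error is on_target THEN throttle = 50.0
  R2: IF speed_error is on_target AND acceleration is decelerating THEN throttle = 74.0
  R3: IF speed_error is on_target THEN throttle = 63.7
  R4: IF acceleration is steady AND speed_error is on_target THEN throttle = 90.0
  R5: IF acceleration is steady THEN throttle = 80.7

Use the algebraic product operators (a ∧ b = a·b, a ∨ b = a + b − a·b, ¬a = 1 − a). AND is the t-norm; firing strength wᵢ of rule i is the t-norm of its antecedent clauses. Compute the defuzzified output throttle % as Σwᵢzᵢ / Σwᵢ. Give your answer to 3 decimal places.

74.184

R1 (z=50.0): accelerating=0.39, on_target=0.19; AND[a·b] → w = 0.0741
R2 (z=74.0): on_target=0.19, decelerating=0.71; AND[a·b] → w = 0.1349
R3 (z=63.7): on_target=0.19 → w = 0.1900
R4 (z=90.0): steady=0.40, on_target=0.19; AND[a·b] → w = 0.0760
R5 (z=80.7): steady=0.40 → w = 0.4000
Weighted average = (0.0741·50.0 + 0.1349·74.0 + 0.1900·63.7 + 0.0760·90.0 + 0.4000·80.7) / (0.0741 + 0.1349 + 0.1900 + 0.0760 + 0.4000)
  = 64.9106 / 0.8750 = 74.184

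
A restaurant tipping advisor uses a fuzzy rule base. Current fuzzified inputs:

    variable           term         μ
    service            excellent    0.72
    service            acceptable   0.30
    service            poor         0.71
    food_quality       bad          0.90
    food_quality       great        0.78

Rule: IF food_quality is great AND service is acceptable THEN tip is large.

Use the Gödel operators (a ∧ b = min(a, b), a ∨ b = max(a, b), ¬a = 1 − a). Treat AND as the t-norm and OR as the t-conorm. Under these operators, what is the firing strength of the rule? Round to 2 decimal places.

firing strength: great=0.78, acceptable=0.30; AND[min(a, b)] → w = 0.30

0.30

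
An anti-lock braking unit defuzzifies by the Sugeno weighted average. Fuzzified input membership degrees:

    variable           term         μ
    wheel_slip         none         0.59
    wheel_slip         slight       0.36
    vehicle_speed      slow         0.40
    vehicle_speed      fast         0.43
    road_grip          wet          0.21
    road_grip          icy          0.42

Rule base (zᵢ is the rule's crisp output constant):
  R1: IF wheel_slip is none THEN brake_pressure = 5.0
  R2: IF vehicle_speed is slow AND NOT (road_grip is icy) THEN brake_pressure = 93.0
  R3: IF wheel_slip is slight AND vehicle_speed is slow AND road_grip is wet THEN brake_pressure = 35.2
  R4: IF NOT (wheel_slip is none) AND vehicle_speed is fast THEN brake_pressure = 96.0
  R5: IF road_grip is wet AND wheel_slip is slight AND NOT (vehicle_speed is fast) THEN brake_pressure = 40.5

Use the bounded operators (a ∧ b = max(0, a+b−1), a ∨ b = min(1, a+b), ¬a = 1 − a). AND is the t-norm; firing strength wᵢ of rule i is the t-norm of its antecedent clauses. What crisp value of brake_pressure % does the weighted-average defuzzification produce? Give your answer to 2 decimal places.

5.00

R1 (z=5.0): none=0.59 → w = 0.59
R2 (z=93.0): slow=0.40, ¬icy=1−0.42=0.58; AND[max(0, a+b−1)] → w = 0.00
R3 (z=35.2): slight=0.36, slow=0.40, wet=0.21; AND[max(0, a+b−1)] → w = 0.00
R4 (z=96.0): ¬none=1−0.59=0.41, fast=0.43; AND[max(0, a+b−1)] → w = 0.00
R5 (z=40.5): wet=0.21, slight=0.36, ¬fast=1−0.43=0.57; AND[max(0, a+b−1)] → w = 0.00
Weighted average = (0.59·5.0 + 0.00·93.0 + 0.00·35.2 + 0.00·96.0 + 0.00·40.5) / (0.59 + 0.00 + 0.00 + 0.00 + 0.00)
  = 2.9500 / 0.5900 = 5.00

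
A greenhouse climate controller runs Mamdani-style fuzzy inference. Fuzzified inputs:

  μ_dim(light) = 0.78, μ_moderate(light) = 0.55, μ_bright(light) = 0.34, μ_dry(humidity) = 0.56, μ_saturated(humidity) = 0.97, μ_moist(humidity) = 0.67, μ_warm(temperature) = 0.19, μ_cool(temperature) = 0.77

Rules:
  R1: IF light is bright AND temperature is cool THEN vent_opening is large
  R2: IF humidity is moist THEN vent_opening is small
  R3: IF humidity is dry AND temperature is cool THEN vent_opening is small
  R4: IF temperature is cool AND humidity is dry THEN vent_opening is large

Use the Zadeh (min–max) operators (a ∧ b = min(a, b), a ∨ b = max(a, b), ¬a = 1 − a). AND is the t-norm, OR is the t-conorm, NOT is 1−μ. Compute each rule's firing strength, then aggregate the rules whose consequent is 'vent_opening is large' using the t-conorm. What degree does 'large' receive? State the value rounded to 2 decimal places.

0.56

R1: bright=0.34, cool=0.77; AND[min(a, b)] → w = 0.34
R2: moist=0.67 → w = 0.67
R3: dry=0.56, cool=0.77; AND[min(a, b)] → w = 0.56
R4: cool=0.77, dry=0.56; AND[min(a, b)] → w = 0.56
Rules with consequent 'large': {R1, R4} → strengths 0.34, 0.56
Aggregate via t-conorm [max(a, b)]: 0.56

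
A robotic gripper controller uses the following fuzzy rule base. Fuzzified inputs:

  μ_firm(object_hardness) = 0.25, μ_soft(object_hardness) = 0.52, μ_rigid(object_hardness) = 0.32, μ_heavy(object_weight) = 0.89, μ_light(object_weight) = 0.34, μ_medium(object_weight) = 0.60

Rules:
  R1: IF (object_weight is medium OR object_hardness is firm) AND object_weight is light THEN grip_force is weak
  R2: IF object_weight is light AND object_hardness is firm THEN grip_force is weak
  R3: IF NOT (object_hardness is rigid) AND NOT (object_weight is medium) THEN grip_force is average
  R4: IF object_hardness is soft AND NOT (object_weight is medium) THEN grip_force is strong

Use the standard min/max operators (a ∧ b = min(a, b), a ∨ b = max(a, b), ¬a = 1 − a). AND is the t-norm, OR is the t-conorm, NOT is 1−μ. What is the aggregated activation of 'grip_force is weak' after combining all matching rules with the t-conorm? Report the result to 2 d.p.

R1: (medium=0.60 OR firm=0.25) = 0.60; AND[min(a, b)] with light=0.34 → w = 0.34
R2: light=0.34, firm=0.25; AND[min(a, b)] → w = 0.25
R3: ¬rigid=1−0.32=0.68, ¬medium=1−0.60=0.40; AND[min(a, b)] → w = 0.40
R4: soft=0.52, ¬medium=1−0.60=0.40; AND[min(a, b)] → w = 0.40
Rules with consequent 'weak': {R1, R2} → strengths 0.34, 0.25
Aggregate via t-conorm [max(a, b)]: 0.34

0.34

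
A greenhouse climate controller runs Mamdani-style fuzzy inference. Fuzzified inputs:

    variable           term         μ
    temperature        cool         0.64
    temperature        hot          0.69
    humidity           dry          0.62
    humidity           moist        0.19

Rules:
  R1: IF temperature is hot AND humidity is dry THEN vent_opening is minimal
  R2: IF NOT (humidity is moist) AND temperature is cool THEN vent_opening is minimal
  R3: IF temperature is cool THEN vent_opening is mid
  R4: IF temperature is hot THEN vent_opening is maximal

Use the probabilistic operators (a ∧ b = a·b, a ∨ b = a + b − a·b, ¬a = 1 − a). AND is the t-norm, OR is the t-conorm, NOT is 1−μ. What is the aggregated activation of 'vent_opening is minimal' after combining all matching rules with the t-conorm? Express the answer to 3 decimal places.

R1: hot=0.69, dry=0.62; AND[a·b] → w = 0.4278
R2: ¬moist=1−0.19=0.81, cool=0.64; AND[a·b] → w = 0.5184
R3: cool=0.64 → w = 0.6400
R4: hot=0.69 → w = 0.6900
Rules with consequent 'minimal': {R1, R2} → strengths 0.4278, 0.5184
Aggregate via t-conorm [a + b − a·b]: 0.7244

0.724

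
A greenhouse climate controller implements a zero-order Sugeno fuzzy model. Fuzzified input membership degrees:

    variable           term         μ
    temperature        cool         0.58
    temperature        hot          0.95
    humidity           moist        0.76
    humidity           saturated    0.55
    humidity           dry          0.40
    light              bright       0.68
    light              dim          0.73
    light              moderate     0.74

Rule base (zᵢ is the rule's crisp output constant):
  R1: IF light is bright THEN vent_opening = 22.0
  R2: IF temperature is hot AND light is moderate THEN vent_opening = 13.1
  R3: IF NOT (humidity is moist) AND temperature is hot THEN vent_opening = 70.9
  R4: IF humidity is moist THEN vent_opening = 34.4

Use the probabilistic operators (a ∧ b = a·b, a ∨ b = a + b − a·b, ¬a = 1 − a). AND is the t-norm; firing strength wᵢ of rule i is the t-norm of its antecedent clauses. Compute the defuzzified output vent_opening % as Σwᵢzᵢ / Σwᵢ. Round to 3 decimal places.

R1 (z=22.0): bright=0.68 → w = 0.6800
R2 (z=13.1): hot=0.95, moderate=0.74; AND[a·b] → w = 0.7030
R3 (z=70.9): ¬moist=1−0.76=0.24, hot=0.95; AND[a·b] → w = 0.2280
R4 (z=34.4): moist=0.76 → w = 0.7600
Weighted average = (0.6800·22.0 + 0.7030·13.1 + 0.2280·70.9 + 0.7600·34.4) / (0.6800 + 0.7030 + 0.2280 + 0.7600)
  = 66.4785 / 2.3710 = 28.038

28.038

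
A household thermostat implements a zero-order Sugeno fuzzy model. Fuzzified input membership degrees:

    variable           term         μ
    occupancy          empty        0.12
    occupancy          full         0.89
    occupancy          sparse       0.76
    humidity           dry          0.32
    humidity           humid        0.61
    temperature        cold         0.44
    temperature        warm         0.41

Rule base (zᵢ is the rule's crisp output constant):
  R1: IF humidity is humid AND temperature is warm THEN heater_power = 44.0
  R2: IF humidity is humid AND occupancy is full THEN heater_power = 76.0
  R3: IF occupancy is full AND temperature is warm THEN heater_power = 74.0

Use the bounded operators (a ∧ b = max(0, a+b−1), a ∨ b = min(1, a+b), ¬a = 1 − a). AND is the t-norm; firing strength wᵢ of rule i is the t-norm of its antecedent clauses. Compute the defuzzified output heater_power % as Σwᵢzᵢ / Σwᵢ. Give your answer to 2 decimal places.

74.49

R1 (z=44.0): humid=0.61, warm=0.41; AND[max(0, a+b−1)] → w = 0.02
R2 (z=76.0): humid=0.61, full=0.89; AND[max(0, a+b−1)] → w = 0.50
R3 (z=74.0): full=0.89, warm=0.41; AND[max(0, a+b−1)] → w = 0.30
Weighted average = (0.02·44.0 + 0.50·76.0 + 0.30·74.0) / (0.02 + 0.50 + 0.30)
  = 61.0800 / 0.8200 = 74.49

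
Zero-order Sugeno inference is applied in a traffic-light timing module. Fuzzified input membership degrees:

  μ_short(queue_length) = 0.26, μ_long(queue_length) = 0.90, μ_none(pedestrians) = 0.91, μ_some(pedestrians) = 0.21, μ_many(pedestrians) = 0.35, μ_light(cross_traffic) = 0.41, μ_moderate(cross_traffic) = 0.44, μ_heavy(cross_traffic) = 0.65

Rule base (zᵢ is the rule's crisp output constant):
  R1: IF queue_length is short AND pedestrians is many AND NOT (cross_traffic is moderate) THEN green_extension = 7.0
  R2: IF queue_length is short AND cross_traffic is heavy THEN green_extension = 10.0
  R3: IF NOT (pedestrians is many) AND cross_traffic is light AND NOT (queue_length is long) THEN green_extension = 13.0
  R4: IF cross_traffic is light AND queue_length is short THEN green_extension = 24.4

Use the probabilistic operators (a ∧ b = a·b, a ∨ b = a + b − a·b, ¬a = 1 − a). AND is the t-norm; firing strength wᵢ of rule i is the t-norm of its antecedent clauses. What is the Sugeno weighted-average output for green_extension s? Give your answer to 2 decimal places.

14.14

R1 (z=7.0): short=0.26, many=0.35, ¬moderate=1−0.44=0.56; AND[a·b] → w = 0.0510
R2 (z=10.0): short=0.26, heavy=0.65; AND[a·b] → w = 0.1690
R3 (z=13.0): ¬many=1−0.35=0.65, light=0.41, ¬long=1−0.90=0.10; AND[a·b] → w = 0.0266
R4 (z=24.4): light=0.41, short=0.26; AND[a·b] → w = 0.1066
Weighted average = (0.0510·7.0 + 0.1690·10.0 + 0.0266·13.0 + 0.1066·24.4) / (0.0510 + 0.1690 + 0.0266 + 0.1066)
  = 4.9942 / 0.3532 = 14.14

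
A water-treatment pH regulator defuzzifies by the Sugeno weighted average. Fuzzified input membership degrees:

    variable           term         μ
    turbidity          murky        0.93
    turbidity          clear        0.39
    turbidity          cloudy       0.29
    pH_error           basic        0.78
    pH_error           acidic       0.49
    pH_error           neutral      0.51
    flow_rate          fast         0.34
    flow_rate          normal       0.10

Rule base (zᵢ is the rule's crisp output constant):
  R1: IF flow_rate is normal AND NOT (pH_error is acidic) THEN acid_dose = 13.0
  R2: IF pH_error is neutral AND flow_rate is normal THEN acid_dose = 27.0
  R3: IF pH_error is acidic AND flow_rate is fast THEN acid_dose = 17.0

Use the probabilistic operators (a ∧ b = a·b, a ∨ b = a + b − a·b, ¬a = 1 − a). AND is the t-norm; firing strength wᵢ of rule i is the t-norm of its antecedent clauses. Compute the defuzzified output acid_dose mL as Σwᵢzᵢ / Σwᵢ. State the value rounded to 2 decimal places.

R1 (z=13.0): normal=0.10, ¬acidic=1−0.49=0.51; AND[a·b] → w = 0.0510
R2 (z=27.0): neutral=0.51, normal=0.10; AND[a·b] → w = 0.0510
R3 (z=17.0): acidic=0.49, fast=0.34; AND[a·b] → w = 0.1666
Weighted average = (0.0510·13.0 + 0.0510·27.0 + 0.1666·17.0) / (0.0510 + 0.0510 + 0.1666)
  = 4.8722 / 0.2686 = 18.14

18.14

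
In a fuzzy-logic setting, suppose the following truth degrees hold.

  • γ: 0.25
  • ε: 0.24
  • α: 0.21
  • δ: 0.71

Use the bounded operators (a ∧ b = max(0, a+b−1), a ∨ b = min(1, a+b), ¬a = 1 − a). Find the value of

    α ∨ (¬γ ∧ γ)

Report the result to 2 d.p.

0.21

¬γ = 1 − 0.25 = 0.75
¬γ ∧ γ = max(0, a+b−1) on (0.75, 0.25) = 0.00
α ∨ (¬γ ∧ γ) = min(1, a+b) on (0.21, 0.00) = 0.21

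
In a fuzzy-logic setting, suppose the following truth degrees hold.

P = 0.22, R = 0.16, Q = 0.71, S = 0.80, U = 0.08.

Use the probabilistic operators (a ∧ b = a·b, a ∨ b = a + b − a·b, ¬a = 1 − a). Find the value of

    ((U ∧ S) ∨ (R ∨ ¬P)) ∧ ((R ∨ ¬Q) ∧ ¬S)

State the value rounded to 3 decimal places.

U ∧ S = a·b on (0.0800, 0.8000) = 0.0640
¬P = 1 − 0.2200 = 0.7800
R ∨ ¬P = a + b − a·b on (0.1600, 0.7800) = 0.8152
(U ∧ S) ∨ (R ∨ ¬P) = a + b − a·b on (0.0640, 0.8152) = 0.8270
¬Q = 1 − 0.7100 = 0.2900
R ∨ ¬Q = a + b − a·b on (0.1600, 0.2900) = 0.4036
¬S = 1 − 0.8000 = 0.2000
(R ∨ ¬Q) ∧ ¬S = a·b on (0.4036, 0.2000) = 0.0807
((U ∧ S) ∨ (R ∨ ¬P)) ∧ ((R ∨ ¬Q) ∧ ¬S) = a·b on (0.8270, 0.0807) = 0.0668

0.067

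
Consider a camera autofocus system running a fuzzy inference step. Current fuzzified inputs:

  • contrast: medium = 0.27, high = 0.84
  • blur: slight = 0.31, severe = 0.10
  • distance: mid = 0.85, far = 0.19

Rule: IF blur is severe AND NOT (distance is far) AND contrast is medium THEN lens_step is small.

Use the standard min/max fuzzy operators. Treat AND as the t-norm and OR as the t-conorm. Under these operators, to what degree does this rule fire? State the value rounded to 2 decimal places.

0.10

firing strength: severe=0.10, ¬far=1−0.19=0.81, medium=0.27; AND[min(a, b)] → w = 0.10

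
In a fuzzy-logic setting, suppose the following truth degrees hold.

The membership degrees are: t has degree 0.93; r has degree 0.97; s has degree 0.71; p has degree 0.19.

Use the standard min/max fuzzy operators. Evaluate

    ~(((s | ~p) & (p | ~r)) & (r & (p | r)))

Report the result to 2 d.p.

~p = 1 − 0.19 = 0.81
s | ~p = max(a, b) on (0.71, 0.81) = 0.81
~r = 1 − 0.97 = 0.03
p | ~r = max(a, b) on (0.19, 0.03) = 0.19
(s | ~p) & (p | ~r) = min(a, b) on (0.81, 0.19) = 0.19
p | r = max(a, b) on (0.19, 0.97) = 0.97
r & (p | r) = min(a, b) on (0.97, 0.97) = 0.97
((s | ~p) & (p | ~r)) & (r & (p | r)) = min(a, b) on (0.19, 0.97) = 0.19
~(((s | ~p) & (p | ~r)) & (r & (p | r))) = 1 − 0.19 = 0.81

0.81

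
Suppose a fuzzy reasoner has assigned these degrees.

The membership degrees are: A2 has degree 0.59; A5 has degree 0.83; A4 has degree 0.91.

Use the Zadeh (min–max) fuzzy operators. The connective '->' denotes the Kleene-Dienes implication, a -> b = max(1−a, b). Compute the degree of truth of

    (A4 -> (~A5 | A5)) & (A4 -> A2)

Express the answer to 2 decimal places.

0.59

~A5 = 1 − 0.83 = 0.17
~A5 | A5 = max(a, b) on (0.17, 0.83) = 0.83
A4 -> (~A5 | A5)  [Kleene-Dienes: max(1−a, b)] with a=0.91, b=0.83 → 0.83
A4 -> A2  [Kleene-Dienes: max(1−a, b)] with a=0.91, b=0.59 → 0.59
(A4 -> (~A5 | A5)) & (A4 -> A2) = min(a, b) on (0.83, 0.59) = 0.59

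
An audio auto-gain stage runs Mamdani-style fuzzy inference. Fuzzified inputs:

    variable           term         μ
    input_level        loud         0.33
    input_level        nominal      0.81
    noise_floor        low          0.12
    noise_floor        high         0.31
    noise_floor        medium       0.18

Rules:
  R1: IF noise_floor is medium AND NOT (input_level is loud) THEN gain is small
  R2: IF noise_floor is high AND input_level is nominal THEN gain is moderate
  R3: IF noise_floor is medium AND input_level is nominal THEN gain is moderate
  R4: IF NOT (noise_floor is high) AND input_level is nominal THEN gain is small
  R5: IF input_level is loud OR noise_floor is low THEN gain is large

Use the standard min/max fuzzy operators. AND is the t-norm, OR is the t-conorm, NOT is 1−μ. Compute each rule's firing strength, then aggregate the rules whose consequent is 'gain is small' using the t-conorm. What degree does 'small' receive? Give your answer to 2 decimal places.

R1: medium=0.18, ¬loud=1−0.33=0.67; AND[min(a, b)] → w = 0.18
R2: high=0.31, nominal=0.81; AND[min(a, b)] → w = 0.31
R3: medium=0.18, nominal=0.81; AND[min(a, b)] → w = 0.18
R4: ¬high=1−0.31=0.69, nominal=0.81; AND[min(a, b)] → w = 0.69
R5: loud=0.33, low=0.12; OR[max(a, b)] → w = 0.33
Rules with consequent 'small': {R1, R4} → strengths 0.18, 0.69
Aggregate via t-conorm [max(a, b)]: 0.69

0.69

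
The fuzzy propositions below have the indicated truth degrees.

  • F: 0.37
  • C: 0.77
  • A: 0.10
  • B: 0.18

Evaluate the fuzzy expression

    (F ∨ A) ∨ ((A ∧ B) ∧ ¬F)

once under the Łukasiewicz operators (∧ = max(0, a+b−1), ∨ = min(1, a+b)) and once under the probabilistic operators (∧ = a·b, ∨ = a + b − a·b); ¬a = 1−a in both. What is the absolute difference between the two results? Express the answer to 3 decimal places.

Under Łukasiewicz:
  F ∨ A = min(1, a+b) on (0.37, 0.10) = 0.47
  A ∧ B = max(0, a+b−1) on (0.10, 0.18) = 0.00
  ¬F = 1 − 0.37 = 0.63
  (A ∧ B) ∧ ¬F = max(0, a+b−1) on (0.00, 0.63) = 0.00
  (F ∨ A) ∨ ((A ∧ B) ∧ ¬F) = min(1, a+b) on (0.47, 0.00) = 0.47
  → value = 0.4700
Under probabilistic:
  F ∨ A = a + b − a·b on (0.3700, 0.1000) = 0.4330
  A ∧ B = a·b on (0.1000, 0.1800) = 0.0180
  ¬F = 1 − 0.3700 = 0.6300
  (A ∧ B) ∧ ¬F = a·b on (0.0180, 0.6300) = 0.0113
  (F ∨ A) ∨ ((A ∧ B) ∧ ¬F) = a + b − a·b on (0.4330, 0.0113) = 0.4394
  → value = 0.4394
|0.4700 − 0.4394| = 0.031

0.031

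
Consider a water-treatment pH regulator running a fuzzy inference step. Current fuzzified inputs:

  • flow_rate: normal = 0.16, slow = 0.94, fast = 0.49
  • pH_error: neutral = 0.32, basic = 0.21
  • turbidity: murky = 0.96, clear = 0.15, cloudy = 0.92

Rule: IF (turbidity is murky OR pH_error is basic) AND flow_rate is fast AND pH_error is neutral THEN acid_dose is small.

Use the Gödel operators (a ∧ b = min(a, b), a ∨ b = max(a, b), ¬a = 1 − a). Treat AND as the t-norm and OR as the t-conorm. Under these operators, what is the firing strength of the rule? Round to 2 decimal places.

0.32

firing strength: (murky=0.96 OR basic=0.21) = 0.96; AND[min(a, b)] with fast=0.49, neutral=0.32 → w = 0.32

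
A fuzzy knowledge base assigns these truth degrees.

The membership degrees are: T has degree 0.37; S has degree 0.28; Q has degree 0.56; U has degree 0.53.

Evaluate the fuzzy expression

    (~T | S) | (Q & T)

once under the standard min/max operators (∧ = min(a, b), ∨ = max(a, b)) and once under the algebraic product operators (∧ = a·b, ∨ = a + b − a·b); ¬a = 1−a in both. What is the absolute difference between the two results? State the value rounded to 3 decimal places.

0.159

Under standard min/max:
  ~T = 1 − 0.37 = 0.63
  ~T | S = max(a, b) on (0.63, 0.28) = 0.63
  Q & T = min(a, b) on (0.56, 0.37) = 0.37
  (~T | S) | (Q & T) = max(a, b) on (0.63, 0.37) = 0.63
  → value = 0.6300
Under algebraic product:
  ~T = 1 − 0.3700 = 0.6300
  ~T | S = a + b − a·b on (0.6300, 0.2800) = 0.7336
  Q & T = a·b on (0.5600, 0.3700) = 0.2072
  (~T | S) | (Q & T) = a + b − a·b on (0.7336, 0.2072) = 0.7888
  → value = 0.7888
|0.6300 − 0.7888| = 0.159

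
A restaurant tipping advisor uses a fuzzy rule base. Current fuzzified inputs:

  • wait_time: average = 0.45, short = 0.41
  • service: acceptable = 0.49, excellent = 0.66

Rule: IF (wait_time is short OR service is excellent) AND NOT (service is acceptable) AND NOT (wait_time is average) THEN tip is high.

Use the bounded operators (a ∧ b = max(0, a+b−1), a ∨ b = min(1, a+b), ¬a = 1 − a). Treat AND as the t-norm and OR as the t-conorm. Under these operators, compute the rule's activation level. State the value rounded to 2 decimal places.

0.06

firing strength: (short=0.41 OR excellent=0.66) = 1.00; AND[max(0, a+b−1)] with ¬acceptable=1−0.49=0.51, ¬average=1−0.45=0.55 → w = 0.06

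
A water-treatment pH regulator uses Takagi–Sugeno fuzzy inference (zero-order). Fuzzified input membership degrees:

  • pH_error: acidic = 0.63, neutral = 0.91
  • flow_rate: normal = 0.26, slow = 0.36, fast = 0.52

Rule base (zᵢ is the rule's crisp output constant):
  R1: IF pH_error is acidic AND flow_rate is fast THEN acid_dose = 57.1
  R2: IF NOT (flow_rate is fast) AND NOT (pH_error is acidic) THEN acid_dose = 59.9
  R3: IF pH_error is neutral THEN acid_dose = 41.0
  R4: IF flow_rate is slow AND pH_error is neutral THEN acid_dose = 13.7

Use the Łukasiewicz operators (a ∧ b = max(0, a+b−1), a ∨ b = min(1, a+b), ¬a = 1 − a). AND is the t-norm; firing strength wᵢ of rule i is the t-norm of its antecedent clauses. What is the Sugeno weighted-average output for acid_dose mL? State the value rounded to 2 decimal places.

37.27

R1 (z=57.1): acidic=0.63, fast=0.52; AND[max(0, a+b−1)] → w = 0.15
R2 (z=59.9): ¬fast=1−0.52=0.48, ¬acidic=1−0.63=0.37; AND[max(0, a+b−1)] → w = 0.00
R3 (z=41.0): neutral=0.91 → w = 0.91
R4 (z=13.7): slow=0.36, neutral=0.91; AND[max(0, a+b−1)] → w = 0.27
Weighted average = (0.15·57.1 + 0.00·59.9 + 0.91·41.0 + 0.27·13.7) / (0.15 + 0.00 + 0.91 + 0.27)
  = 49.5740 / 1.3300 = 37.27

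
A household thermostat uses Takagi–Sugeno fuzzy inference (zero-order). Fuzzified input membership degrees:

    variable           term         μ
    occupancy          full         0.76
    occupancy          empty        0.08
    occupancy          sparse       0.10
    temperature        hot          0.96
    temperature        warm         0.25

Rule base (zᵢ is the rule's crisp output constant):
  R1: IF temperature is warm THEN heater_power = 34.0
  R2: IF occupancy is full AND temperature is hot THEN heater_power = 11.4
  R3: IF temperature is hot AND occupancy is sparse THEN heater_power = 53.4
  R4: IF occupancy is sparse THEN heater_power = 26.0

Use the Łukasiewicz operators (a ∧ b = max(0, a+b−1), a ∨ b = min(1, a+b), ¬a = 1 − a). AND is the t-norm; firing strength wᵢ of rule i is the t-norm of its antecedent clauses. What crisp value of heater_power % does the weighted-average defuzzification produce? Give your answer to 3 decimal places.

19.922

R1 (z=34.0): warm=0.25 → w = 0.25
R2 (z=11.4): full=0.76, hot=0.96; AND[max(0, a+b−1)] → w = 0.72
R3 (z=53.4): hot=0.96, sparse=0.10; AND[max(0, a+b−1)] → w = 0.06
R4 (z=26.0): sparse=0.10 → w = 0.10
Weighted average = (0.25·34.0 + 0.72·11.4 + 0.06·53.4 + 0.10·26.0) / (0.25 + 0.72 + 0.06 + 0.10)
  = 22.5120 / 1.1300 = 19.922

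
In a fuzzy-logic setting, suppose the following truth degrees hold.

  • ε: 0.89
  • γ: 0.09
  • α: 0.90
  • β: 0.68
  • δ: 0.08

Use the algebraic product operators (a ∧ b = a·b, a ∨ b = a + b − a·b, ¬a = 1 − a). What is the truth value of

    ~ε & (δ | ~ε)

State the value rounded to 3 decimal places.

0.020

~ε = 1 − 0.8900 = 0.1100
~ε = 1 − 0.8900 = 0.1100
δ | ~ε = a + b − a·b on (0.0800, 0.1100) = 0.1812
~ε & (δ | ~ε) = a·b on (0.1100, 0.1812) = 0.0199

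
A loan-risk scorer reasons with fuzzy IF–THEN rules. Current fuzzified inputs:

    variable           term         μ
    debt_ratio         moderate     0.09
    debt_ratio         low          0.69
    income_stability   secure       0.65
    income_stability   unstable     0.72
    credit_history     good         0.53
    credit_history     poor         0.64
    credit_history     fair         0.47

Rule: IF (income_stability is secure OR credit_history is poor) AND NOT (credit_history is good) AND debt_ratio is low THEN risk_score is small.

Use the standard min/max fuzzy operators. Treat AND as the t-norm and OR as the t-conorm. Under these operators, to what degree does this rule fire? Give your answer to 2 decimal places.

0.47

firing strength: (secure=0.65 OR poor=0.64) = 0.65; AND[min(a, b)] with ¬good=1−0.53=0.47, low=0.69 → w = 0.47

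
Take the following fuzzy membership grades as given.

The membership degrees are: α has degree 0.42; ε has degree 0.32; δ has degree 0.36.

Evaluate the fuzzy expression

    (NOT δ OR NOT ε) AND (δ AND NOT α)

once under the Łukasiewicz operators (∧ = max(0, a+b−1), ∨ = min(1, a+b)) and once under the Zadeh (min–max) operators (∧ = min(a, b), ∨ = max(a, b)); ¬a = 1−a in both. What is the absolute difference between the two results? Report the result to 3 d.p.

0.360

Under Łukasiewicz:
  NOT δ = 1 − 0.36 = 0.64
  NOT ε = 1 − 0.32 = 0.68
  NOT δ OR NOT ε = min(1, a+b) on (0.64, 0.68) = 1.00
  NOT α = 1 − 0.42 = 0.58
  δ AND NOT α = max(0, a+b−1) on (0.36, 0.58) = 0.00
  (NOT δ OR NOT ε) AND (δ AND NOT α) = max(0, a+b−1) on (1.00, 0.00) = 0.00
  → value = 0.0000
Under Zadeh (min–max):
  NOT δ = 1 − 0.36 = 0.64
  NOT ε = 1 − 0.32 = 0.68
  NOT δ OR NOT ε = max(a, b) on (0.64, 0.68) = 0.68
  NOT α = 1 − 0.42 = 0.58
  δ AND NOT α = min(a, b) on (0.36, 0.58) = 0.36
  (NOT δ OR NOT ε) AND (δ AND NOT α) = min(a, b) on (0.68, 0.36) = 0.36
  → value = 0.3600
|0.0000 − 0.3600| = 0.360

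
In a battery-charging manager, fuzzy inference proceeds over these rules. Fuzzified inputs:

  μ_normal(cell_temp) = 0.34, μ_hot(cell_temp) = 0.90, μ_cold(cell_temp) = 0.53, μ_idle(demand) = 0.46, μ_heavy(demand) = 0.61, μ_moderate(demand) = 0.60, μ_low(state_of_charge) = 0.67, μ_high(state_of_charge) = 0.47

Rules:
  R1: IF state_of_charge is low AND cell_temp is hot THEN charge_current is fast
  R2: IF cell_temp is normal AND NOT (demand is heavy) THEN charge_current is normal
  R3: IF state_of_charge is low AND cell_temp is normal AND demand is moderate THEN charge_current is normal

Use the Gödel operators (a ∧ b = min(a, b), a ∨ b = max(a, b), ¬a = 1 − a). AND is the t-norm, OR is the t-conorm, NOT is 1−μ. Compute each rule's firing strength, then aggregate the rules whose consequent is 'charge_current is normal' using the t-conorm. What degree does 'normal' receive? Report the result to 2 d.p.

R1: low=0.67, hot=0.90; AND[min(a, b)] → w = 0.67
R2: normal=0.34, ¬heavy=1−0.61=0.39; AND[min(a, b)] → w = 0.34
R3: low=0.67, normal=0.34, moderate=0.60; AND[min(a, b)] → w = 0.34
Rules with consequent 'normal': {R2, R3} → strengths 0.34, 0.34
Aggregate via t-conorm [max(a, b)]: 0.34

0.34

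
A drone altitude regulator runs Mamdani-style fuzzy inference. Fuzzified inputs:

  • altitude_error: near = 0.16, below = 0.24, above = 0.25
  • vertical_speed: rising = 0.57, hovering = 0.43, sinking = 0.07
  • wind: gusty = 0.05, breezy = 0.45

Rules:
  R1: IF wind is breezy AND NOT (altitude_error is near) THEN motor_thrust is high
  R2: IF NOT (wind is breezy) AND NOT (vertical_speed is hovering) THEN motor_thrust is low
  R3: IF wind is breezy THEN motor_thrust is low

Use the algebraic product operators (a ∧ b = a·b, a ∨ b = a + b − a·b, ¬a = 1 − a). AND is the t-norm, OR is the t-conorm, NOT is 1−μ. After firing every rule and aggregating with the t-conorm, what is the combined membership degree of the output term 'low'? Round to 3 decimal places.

0.622

R1: breezy=0.45, ¬near=1−0.16=0.84; AND[a·b] → w = 0.3780
R2: ¬breezy=1−0.45=0.55, ¬hovering=1−0.43=0.57; AND[a·b] → w = 0.3135
R3: breezy=0.45 → w = 0.4500
Rules with consequent 'low': {R2, R3} → strengths 0.3135, 0.4500
Aggregate via t-conorm [a + b − a·b]: 0.6224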